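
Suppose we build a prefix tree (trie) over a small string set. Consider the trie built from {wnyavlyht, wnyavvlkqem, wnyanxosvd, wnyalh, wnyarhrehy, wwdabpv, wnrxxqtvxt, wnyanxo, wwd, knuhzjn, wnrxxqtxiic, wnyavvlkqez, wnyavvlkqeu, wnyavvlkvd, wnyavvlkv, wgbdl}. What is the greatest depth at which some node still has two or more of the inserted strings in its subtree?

The deepest shared node is where two words last agree before diverging.
e.g. "wnyavvlkqem" and "wnyavvlkqeu" share the prefix "wnyavvlkqe" of length 10; no pair shares a longer one.
Longest shared-prefix length: 10

10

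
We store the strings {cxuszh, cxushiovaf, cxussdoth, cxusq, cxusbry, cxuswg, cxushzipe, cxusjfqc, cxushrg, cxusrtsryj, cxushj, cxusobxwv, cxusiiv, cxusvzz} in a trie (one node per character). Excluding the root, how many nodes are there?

51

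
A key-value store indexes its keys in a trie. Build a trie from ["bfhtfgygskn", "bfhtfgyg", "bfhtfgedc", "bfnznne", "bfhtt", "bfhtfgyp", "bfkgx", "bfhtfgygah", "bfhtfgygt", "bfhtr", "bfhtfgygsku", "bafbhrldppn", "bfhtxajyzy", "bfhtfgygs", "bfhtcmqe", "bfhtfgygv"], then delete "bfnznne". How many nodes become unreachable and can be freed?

5

After clearing the end-marker at "bfnznne", prune upward until reaching a node still needed by another word.
The suffix "nznne" (5 nodes) is used only by "bfnznne"; the node for "bf" still has the child "h", so pruning stops there.
Nodes removed: 5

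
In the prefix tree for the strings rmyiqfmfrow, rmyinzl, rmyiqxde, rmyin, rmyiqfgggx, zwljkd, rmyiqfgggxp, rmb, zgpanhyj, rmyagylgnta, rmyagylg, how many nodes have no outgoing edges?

A leaf is a node with no children — equivalently, the end of a word that is not a proper prefix of any other stored word.
Those words: "rmb", "rmyagylgnta", "rmyinzl", "rmyiqfgggxp", "rmyiqfmfrow", "rmyiqxde", "zgpanhyj", "zwljkd"
Leaf count: 8

8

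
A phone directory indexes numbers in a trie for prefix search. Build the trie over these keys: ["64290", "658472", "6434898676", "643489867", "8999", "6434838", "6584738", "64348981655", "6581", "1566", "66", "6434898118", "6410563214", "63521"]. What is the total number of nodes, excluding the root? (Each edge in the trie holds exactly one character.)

Count nodes per top-level branch (shared prefixes stored once):
  '1'-branch (1566): 4 nodes
  '6'-branch (63521, 6410563214, 64290, 6434838, 6434898118, 64348981655, 643489867, 6434898676, 6581, 658472, 6584738, 66): 42 nodes
  '8'-branch (8999): 4 nodes
Sum: 50

50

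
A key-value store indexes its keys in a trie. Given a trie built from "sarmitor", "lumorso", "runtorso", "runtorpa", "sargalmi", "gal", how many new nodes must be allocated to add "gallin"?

3

Walking "gallin" from the root, the first 3 characters ("gal") follow existing edges; "l" is the first miss.
New nodes needed: |"gallin"| − 3 = 6 − 3 = 3.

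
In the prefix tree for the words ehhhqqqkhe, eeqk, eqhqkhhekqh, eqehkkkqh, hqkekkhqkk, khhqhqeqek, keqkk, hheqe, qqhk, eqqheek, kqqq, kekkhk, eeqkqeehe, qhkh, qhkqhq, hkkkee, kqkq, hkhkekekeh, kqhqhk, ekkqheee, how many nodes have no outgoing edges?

Leaves are exactly the stored words that no other stored word extends.
Those words: "eeqkqeehe", "ehhhqqqkhe", "ekkqheee", "eqehkkkqh", "eqhqkhhekqh", "eqqheek", "hheqe", "hkhkekekeh", "hkkkee", "hqkekkhqkk", "kekkhk", "keqkk", "khhqhqeqek", "kqhqhk", "kqkq", "kqqq", "qhkh", "qhkqhq", "qqhk"
Leaf count: 19

19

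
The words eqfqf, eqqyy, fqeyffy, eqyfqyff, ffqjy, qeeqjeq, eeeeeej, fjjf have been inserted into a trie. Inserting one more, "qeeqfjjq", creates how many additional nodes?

"qeeq" is already a path in the trie; the remaining "fjjq" must be added.
Each of the 4 remaining characters creates one node.

4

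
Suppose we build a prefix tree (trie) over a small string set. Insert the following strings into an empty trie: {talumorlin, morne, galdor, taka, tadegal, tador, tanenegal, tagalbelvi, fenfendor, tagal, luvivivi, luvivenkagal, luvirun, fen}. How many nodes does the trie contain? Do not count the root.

Insert word by word; a character creates a node only if that edge doesn't already exist:
  "talumorlin" → 10 new (t, a, l, u, m, o, r, l, i, n)
  "morne" → 5 new (m, o, r, n, e)
  "galdor" → 6 new (g, a, l, d, o, r)
  "taka" → prefix "ta" already present; 2 new (k, a)
  "tadegal" → prefix "ta" already present; 5 new (d, e, g, a, l)
  "tador" → prefix "tad" already present; 2 new (o, r)
  "tanenegal" → prefix "ta" already present; 7 new (n, e, n, e, g, a, l)
  "tagalbelvi" → prefix "ta" already present; 8 new (g, a, l, b, e, l, v, i)
  "fenfendor" → 9 new (f, e, n, f, e, n, d, o, r)
  "tagal" → prefix "tagal" already present; 0 new (none)
  "luvivivi" → 8 new (l, u, v, i, v, i, v, i)
  "luvivenkagal" → prefix "luviv" already present; 7 new (e, n, k, a, g, a, l)
  "luvirun" → prefix "luvi" already present; 3 new (r, u, n)
  "fen" → prefix "fen" already present; 0 new (none)
Total nodes = 10 + 5 + 6 + 2 + 5 + 2 + 7 + 8 + 9 + 0 + 8 + 7 + 3 + 0 = 72

72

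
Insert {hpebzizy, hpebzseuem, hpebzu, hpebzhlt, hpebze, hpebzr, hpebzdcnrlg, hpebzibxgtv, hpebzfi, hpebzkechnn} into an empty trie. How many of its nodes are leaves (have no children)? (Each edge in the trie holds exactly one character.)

10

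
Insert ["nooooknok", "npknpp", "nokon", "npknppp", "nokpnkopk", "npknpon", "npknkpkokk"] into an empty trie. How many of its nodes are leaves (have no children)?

6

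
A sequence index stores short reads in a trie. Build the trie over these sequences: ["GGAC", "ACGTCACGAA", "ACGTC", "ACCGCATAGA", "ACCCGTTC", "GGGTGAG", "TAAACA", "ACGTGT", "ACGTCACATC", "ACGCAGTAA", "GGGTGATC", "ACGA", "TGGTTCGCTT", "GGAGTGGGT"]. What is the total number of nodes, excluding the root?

For each word, the new-node count is its length minus the longest prefix already in the trie:
  "GGAC" → 4 new (G, G, A, C)
  "ACGTCACGAA" → 10 new (A, C, G, T, C, A, C, G, A, A)
  "ACGTC" → prefix "ACGTC" already present; 0 new (none)
  "ACCGCATAGA" → prefix "AC" already present; 8 new (C, G, C, A, T, A, G, A)
  "ACCCGTTC" → prefix "ACC" already present; 5 new (C, G, T, T, C)
  "GGGTGAG" → prefix "GG" already present; 5 new (G, T, G, A, G)
  "TAAACA" → 6 new (T, A, A, A, C, A)
  "ACGTGT" → prefix "ACGT" already present; 2 new (G, T)
  "ACGTCACATC" → prefix "ACGTCAC" already present; 3 new (A, T, C)
  "ACGCAGTAA" → prefix "ACG" already present; 6 new (C, A, G, T, A, A)
  "GGGTGATC" → prefix "GGGTGA" already present; 2 new (T, C)
  "ACGA" → prefix "ACG" already present; 1 new (A)
  "TGGTTCGCTT" → prefix "T" already present; 9 new (G, G, T, T, C, G, C, T, T)
  "GGAGTGGGT" → prefix "GGA" already present; 6 new (G, T, G, G, G, T)
Total nodes = 4 + 10 + 0 + 8 + 5 + 5 + 6 + 2 + 3 + 6 + 2 + 1 + 9 + 6 = 67

67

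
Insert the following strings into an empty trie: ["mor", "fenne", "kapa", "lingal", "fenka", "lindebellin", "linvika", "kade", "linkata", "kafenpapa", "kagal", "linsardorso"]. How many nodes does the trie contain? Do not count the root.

56

For each word, the new-node count is its length minus the longest prefix already in the trie:
  "mor" → 3 new (m, o, r)
  "fenne" → 5 new (f, e, n, n, e)
  "kapa" → 4 new (k, a, p, a)
  "lingal" → 6 new (l, i, n, g, a, l)
  "fenka" → prefix "fen" already present; 2 new (k, a)
  "lindebellin" → prefix "lin" already present; 8 new (d, e, b, e, l, l, i, n)
  "linvika" → prefix "lin" already present; 4 new (v, i, k, a)
  "kade" → prefix "ka" already present; 2 new (d, e)
  "linkata" → prefix "lin" already present; 4 new (k, a, t, a)
  "kafenpapa" → prefix "ka" already present; 7 new (f, e, n, p, a, p, a)
  "kagal" → prefix "ka" already present; 3 new (g, a, l)
  "linsardorso" → prefix "lin" already present; 8 new (s, a, r, d, o, r, s, o)
Total nodes = 3 + 5 + 4 + 6 + 2 + 8 + 4 + 2 + 4 + 7 + 3 + 8 = 56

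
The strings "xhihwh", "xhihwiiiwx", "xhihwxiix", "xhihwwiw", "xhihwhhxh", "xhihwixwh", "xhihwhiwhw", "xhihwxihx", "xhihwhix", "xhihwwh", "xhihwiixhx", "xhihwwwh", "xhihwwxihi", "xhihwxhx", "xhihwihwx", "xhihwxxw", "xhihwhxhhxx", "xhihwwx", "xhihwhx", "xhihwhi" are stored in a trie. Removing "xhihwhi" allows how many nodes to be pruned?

0

After clearing the end-marker at "xhihwhi", prune upward until reaching a node still needed by another word.
Every node on "xhihwhi" is still needed (e.g. by "xhihwhiwhw"), so nothing is freed.
Nodes removed: 0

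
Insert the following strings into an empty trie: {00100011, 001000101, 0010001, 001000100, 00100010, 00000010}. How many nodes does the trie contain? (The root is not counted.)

17

For each word, the new-node count is its length minus the longest prefix already in the trie:
  "00100011" → 8 new (0, 0, 1, 0, 0, 0, 1, 1)
  "001000101" → prefix "0010001" already present; 2 new (0, 1)
  "0010001" → prefix "0010001" already present; 0 new (none)
  "001000100" → prefix "00100010" already present; 1 new (0)
  "00100010" → prefix "00100010" already present; 0 new (none)
  "00000010" → prefix "00" already present; 6 new (0, 0, 0, 0, 1, 0)
Total nodes = 8 + 2 + 0 + 1 + 0 + 6 = 17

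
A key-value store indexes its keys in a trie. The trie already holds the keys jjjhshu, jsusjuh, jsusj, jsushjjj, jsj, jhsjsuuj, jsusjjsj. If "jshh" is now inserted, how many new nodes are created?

2

The longest prefix of "jshh" already in the trie is "js" (length 2).
New nodes needed: |"jshh"| − 2 = 4 − 2 = 2.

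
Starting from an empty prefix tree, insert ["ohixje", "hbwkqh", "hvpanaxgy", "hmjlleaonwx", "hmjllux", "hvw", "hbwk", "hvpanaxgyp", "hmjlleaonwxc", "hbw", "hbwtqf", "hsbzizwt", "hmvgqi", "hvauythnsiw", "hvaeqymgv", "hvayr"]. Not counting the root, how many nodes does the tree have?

Insert word by word; a character creates a node only if that edge doesn't already exist:
  "ohixje" → 6 new (o, h, i, x, j, e)
  "hbwkqh" → 6 new (h, b, w, k, q, h)
  "hvpanaxgy" → prefix "h" already present; 8 new (v, p, a, n, a, x, g, y)
  "hmjlleaonwx" → prefix "h" already present; 10 new (m, j, l, l, e, a, o, n, w, x)
  "hmjllux" → prefix "hmjll" already present; 2 new (u, x)
  "hvw" → prefix "hv" already present; 1 new (w)
  "hbwk" → prefix "hbwk" already present; 0 new (none)
  "hvpanaxgyp" → prefix "hvpanaxgy" already present; 1 new (p)
  "hmjlleaonwxc" → prefix "hmjlleaonwx" already present; 1 new (c)
  "hbw" → prefix "hbw" already present; 0 new (none)
  "hbwtqf" → prefix "hbw" already present; 3 new (t, q, f)
  "hsbzizwt" → prefix "h" already present; 7 new (s, b, z, i, z, w, t)
  "hmvgqi" → prefix "hm" already present; 4 new (v, g, q, i)
  "hvauythnsiw" → prefix "hv" already present; 9 new (a, u, y, t, h, n, s, i, w)
  "hvaeqymgv" → prefix "hva" already present; 6 new (e, q, y, m, g, v)
  "hvayr" → prefix "hva" already present; 2 new (y, r)
Total nodes = 6 + 6 + 8 + 10 + 2 + 1 + 0 + 1 + 1 + 0 + 3 + 7 + 4 + 9 + 6 + 2 = 66

66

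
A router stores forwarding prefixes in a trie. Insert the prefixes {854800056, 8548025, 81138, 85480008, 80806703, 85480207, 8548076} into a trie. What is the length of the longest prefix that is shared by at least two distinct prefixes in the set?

7

The deepest shared node is where two words last agree before diverging.
e.g. "854800056" and "85480008" share the prefix "8548000" of length 7; no pair shares a longer one.
Longest shared-prefix length: 7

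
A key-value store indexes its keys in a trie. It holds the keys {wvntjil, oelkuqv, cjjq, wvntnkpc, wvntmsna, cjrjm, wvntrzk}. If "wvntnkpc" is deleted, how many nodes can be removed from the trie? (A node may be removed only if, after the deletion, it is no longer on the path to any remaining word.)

4

A node on "wvntnkpc"'s path can go only if nothing else ends at it or branches off below it.
The suffix "nkpc" (4 nodes) is used only by "wvntnkpc"; the node for "wvnt" still has the child "j", so pruning stops there.
Nodes removed: 4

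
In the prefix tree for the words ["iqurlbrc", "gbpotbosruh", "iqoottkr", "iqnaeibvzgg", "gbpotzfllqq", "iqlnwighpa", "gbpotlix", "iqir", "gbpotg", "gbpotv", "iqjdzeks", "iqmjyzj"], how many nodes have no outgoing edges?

A leaf is a node with no children — equivalently, the end of a word that is not a proper prefix of any other stored word.
Those words: "gbpotbosruh", "gbpotg", "gbpotlix", "gbpotv", "gbpotzfllqq", "iqir", "iqjdzeks", "iqlnwighpa", "iqmjyzj", "iqnaeibvzgg", "iqoottkr", "iqurlbrc"
Leaf count: 12

12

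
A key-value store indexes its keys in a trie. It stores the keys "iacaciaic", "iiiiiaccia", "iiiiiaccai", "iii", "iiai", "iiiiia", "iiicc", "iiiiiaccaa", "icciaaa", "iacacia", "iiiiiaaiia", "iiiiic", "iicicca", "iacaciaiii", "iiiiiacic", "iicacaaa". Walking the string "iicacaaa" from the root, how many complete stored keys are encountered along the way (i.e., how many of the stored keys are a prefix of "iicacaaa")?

Check each prefix of "iicacaaa" against the stored set — each match is an end-marker on the path.
Prefixes of the query that are stored words: "iicacaaa"
Count: 1

1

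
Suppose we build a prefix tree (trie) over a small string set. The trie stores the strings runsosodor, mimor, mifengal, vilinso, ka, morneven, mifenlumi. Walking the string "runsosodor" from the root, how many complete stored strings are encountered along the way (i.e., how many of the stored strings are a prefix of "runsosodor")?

1

Traverse "runsosodor" character by character; count nodes along the way that are marked as word ends.
Prefixes of the query that are stored words: "runsosodor"
Count: 1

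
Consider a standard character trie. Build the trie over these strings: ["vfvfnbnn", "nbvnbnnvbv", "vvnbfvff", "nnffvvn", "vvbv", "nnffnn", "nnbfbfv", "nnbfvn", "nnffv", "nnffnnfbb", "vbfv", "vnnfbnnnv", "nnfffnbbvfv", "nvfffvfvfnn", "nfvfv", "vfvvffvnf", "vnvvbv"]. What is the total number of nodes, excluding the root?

87

Insert word by word; a character creates a node only if that edge doesn't already exist:
  "vfvfnbnn" → 8 new (v, f, v, f, n, b, n, n)
  "nbvnbnnvbv" → 10 new (n, b, v, n, b, n, n, v, b, v)
  "vvnbfvff" → prefix "v" already present; 7 new (v, n, b, f, v, f, f)
  "nnffvvn" → prefix "n" already present; 6 new (n, f, f, v, v, n)
  "vvbv" → prefix "vv" already present; 2 new (b, v)
  "nnffnn" → prefix "nnff" already present; 2 new (n, n)
  "nnbfbfv" → prefix "nn" already present; 5 new (b, f, b, f, v)
  "nnbfvn" → prefix "nnbf" already present; 2 new (v, n)
  "nnffv" → prefix "nnffv" already present; 0 new (none)
  "nnffnnfbb" → prefix "nnffnn" already present; 3 new (f, b, b)
  "vbfv" → prefix "v" already present; 3 new (b, f, v)
  "vnnfbnnnv" → prefix "v" already present; 8 new (n, n, f, b, n, n, n, v)
  "nnfffnbbvfv" → prefix "nnff" already present; 7 new (f, n, b, b, v, f, v)
  "nvfffvfvfnn" → prefix "n" already present; 10 new (v, f, f, f, v, f, v, f, n, n)
  "nfvfv" → prefix "n" already present; 4 new (f, v, f, v)
  "vfvvffvnf" → prefix "vfv" already present; 6 new (v, f, f, v, n, f)
  "vnvvbv" → prefix "vn" already present; 4 new (v, v, b, v)
Total nodes = 8 + 10 + 7 + 6 + 2 + 2 + 5 + 2 + 0 + 3 + 3 + 8 + 7 + 10 + 4 + 6 + 4 = 87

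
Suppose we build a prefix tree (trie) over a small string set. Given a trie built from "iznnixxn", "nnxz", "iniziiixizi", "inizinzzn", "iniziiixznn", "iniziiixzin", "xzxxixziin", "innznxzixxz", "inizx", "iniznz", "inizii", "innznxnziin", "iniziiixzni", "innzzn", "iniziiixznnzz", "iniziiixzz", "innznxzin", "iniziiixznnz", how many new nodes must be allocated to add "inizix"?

1

The longest prefix of "inizix" already in the trie is "inizi" (length 5).
New nodes needed: |"inizix"| − 5 = 6 − 5 = 1.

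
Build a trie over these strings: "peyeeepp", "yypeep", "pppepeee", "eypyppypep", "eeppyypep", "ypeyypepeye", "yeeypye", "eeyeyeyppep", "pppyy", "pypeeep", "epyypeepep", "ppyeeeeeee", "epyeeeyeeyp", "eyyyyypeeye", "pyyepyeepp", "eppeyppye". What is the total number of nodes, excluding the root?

121

Insert word by word; a character creates a node only if that edge doesn't already exist:
  "peyeeepp" → 8 new (p, e, y, e, e, e, p, p)
  "yypeep" → 6 new (y, y, p, e, e, p)
  "pppepeee" → prefix "p" already present; 7 new (p, p, e, p, e, e, e)
  "eypyppypep" → 10 new (e, y, p, y, p, p, y, p, e, p)
  "eeppyypep" → prefix "e" already present; 8 new (e, p, p, y, y, p, e, p)
  "ypeyypepeye" → prefix "y" already present; 10 new (p, e, y, y, p, e, p, e, y, e)
  "yeeypye" → prefix "y" already present; 6 new (e, e, y, p, y, e)
  "eeyeyeyppep" → prefix "ee" already present; 9 new (y, e, y, e, y, p, p, e, p)
  "pppyy" → prefix "ppp" already present; 2 new (y, y)
  "pypeeep" → prefix "p" already present; 6 new (y, p, e, e, e, p)
  "epyypeepep" → prefix "e" already present; 9 new (p, y, y, p, e, e, p, e, p)
  "ppyeeeeeee" → prefix "pp" already present; 8 new (y, e, e, e, e, e, e, e)
  "epyeeeyeeyp" → prefix "epy" already present; 8 new (e, e, e, y, e, e, y, p)
  "eyyyyypeeye" → prefix "ey" already present; 9 new (y, y, y, y, p, e, e, y, e)
  "pyyepyeepp" → prefix "py" already present; 8 new (y, e, p, y, e, e, p, p)
  "eppeyppye" → prefix "ep" already present; 7 new (p, e, y, p, p, y, e)
Total nodes = 8 + 6 + 7 + 10 + 8 + 10 + 6 + 9 + 2 + 6 + 9 + 8 + 8 + 9 + 8 + 7 = 121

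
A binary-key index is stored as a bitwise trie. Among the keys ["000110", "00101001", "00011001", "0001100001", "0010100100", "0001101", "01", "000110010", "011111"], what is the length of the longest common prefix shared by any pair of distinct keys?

Look for the deepest trie node that still has at least two words in its subtree.
e.g. "00011001" and "000110010" share the prefix "00011001" of length 8; no pair shares a longer one.
Longest shared-prefix length: 8

8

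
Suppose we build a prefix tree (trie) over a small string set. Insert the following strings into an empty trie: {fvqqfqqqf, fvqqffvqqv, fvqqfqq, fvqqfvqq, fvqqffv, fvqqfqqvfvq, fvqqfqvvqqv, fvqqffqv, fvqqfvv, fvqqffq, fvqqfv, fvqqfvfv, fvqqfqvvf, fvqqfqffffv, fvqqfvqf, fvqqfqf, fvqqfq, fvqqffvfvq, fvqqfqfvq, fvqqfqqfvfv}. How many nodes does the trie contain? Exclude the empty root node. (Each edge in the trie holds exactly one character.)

For each word, the new-node count is its length minus the longest prefix already in the trie:
  "fvqqfqqqf" → 9 new (f, v, q, q, f, q, q, q, f)
  "fvqqffvqqv" → prefix "fvqqf" already present; 5 new (f, v, q, q, v)
  "fvqqfqq" → prefix "fvqqfqq" already present; 0 new (none)
  "fvqqfvqq" → prefix "fvqqf" already present; 3 new (v, q, q)
  "fvqqffv" → prefix "fvqqffv" already present; 0 new (none)
  "fvqqfqqvfvq" → prefix "fvqqfqq" already present; 4 new (v, f, v, q)
  "fvqqfqvvqqv" → prefix "fvqqfq" already present; 5 new (v, v, q, q, v)
  "fvqqffqv" → prefix "fvqqff" already present; 2 new (q, v)
  "fvqqfvv" → prefix "fvqqfv" already present; 1 new (v)
  "fvqqffq" → prefix "fvqqffq" already present; 0 new (none)
  "fvqqfv" → prefix "fvqqfv" already present; 0 new (none)
  "fvqqfvfv" → prefix "fvqqfv" already present; 2 new (f, v)
  "fvqqfqvvf" → prefix "fvqqfqvv" already present; 1 new (f)
  "fvqqfqffffv" → prefix "fvqqfq" already present; 5 new (f, f, f, f, v)
  "fvqqfvqf" → prefix "fvqqfvq" already present; 1 new (f)
  "fvqqfqf" → prefix "fvqqfqf" already present; 0 new (none)
  "fvqqfq" → prefix "fvqqfq" already present; 0 new (none)
  "fvqqffvfvq" → prefix "fvqqffv" already present; 3 new (f, v, q)
  "fvqqfqfvq" → prefix "fvqqfqf" already present; 2 new (v, q)
  "fvqqfqqfvfv" → prefix "fvqqfqq" already present; 4 new (f, v, f, v)
Total nodes = 9 + 5 + 0 + 3 + 0 + 4 + 5 + 2 + 1 + 0 + 0 + 2 + 1 + 5 + 1 + 0 + 0 + 3 + 2 + 4 = 47

47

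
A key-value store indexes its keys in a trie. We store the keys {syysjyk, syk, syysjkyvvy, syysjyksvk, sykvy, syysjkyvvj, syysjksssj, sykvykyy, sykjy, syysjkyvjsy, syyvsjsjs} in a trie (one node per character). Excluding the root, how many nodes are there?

For each word, the new-node count is its length minus the longest prefix already in the trie:
  "syysjyk" → 7 new (s, y, y, s, j, y, k)
  "syk" → prefix "sy" already present; 1 new (k)
  "syysjkyvvy" → prefix "syysj" already present; 5 new (k, y, v, v, y)
  "syysjyksvk" → prefix "syysjyk" already present; 3 new (s, v, k)
  "sykvy" → prefix "syk" already present; 2 new (v, y)
  "syysjkyvvj" → prefix "syysjkyvv" already present; 1 new (j)
  "syysjksssj" → prefix "syysjk" already present; 4 new (s, s, s, j)
  "sykvykyy" → prefix "sykvy" already present; 3 new (k, y, y)
  "sykjy" → prefix "syk" already present; 2 new (j, y)
  "syysjkyvjsy" → prefix "syysjkyv" already present; 3 new (j, s, y)
  "syyvsjsjs" → prefix "syy" already present; 6 new (v, s, j, s, j, s)
Total nodes = 7 + 1 + 5 + 3 + 2 + 1 + 4 + 3 + 2 + 3 + 6 = 37

37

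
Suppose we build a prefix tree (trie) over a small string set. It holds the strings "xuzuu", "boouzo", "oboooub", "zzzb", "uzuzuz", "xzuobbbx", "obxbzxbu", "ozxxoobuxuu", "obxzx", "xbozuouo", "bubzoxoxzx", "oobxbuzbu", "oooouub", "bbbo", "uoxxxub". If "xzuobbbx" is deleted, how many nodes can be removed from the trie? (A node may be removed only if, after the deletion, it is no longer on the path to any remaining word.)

7

After clearing the end-marker at "xzuobbbx", prune upward until reaching a node still needed by another word.
The suffix "zuobbbx" (7 nodes) is used only by "xzuobbbx"; the node for "x" still has the child "u", so pruning stops there.
Nodes removed: 7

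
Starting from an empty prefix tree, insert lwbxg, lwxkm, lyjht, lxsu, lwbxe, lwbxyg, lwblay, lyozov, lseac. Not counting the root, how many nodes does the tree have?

29

Count nodes per top-level branch (shared prefixes stored once):
  'l'-branch (lseac, lwblay, lwbxe, lwbxg, lwbxyg, lwxkm, lxsu, lyjht, lyozov): 29 nodes
Sum: 29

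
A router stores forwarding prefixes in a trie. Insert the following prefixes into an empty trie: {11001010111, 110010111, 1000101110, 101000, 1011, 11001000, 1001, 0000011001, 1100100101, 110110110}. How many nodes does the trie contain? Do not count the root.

49

For each word, the new-node count is its length minus the longest prefix already in the trie:
  "11001010111" → 11 new (1, 1, 0, 0, 1, 0, 1, 0, 1, 1, 1)
  "110010111" → prefix "1100101" already present; 2 new (1, 1)
  "1000101110" → prefix "1" already present; 9 new (0, 0, 0, 1, 0, 1, 1, 1, 0)
  "101000" → prefix "10" already present; 4 new (1, 0, 0, 0)
  "1011" → prefix "101" already present; 1 new (1)
  "11001000" → prefix "110010" already present; 2 new (0, 0)
  "1001" → prefix "100" already present; 1 new (1)
  "0000011001" → 10 new (0, 0, 0, 0, 0, 1, 1, 0, 0, 1)
  "1100100101" → prefix "1100100" already present; 3 new (1, 0, 1)
  "110110110" → prefix "110" already present; 6 new (1, 1, 0, 1, 1, 0)
Total nodes = 11 + 2 + 9 + 4 + 1 + 2 + 1 + 10 + 3 + 6 = 49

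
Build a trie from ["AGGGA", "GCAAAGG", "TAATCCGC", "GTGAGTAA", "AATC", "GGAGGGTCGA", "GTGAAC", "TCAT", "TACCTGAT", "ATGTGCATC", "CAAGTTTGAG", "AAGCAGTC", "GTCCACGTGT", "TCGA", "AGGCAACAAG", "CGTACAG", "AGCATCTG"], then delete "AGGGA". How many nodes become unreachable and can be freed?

Walk "AGGGA" from the leaf back toward the root, removing each node that no remaining word uses.
The suffix "GA" (2 nodes) is used only by "AGGGA"; the node for "AGG" still has the child "C", so pruning stops there.
Nodes removed: 2

2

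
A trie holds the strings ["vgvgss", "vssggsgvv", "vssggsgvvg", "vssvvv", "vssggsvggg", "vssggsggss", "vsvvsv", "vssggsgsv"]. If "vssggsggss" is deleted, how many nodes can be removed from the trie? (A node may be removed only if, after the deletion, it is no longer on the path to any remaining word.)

Walk "vssggsggss" from the leaf back toward the root, removing each node that no remaining word uses.
The suffix "gss" (3 nodes) is used only by "vssggsggss"; the node for "vssggsg" still has the child "v", so pruning stops there.
Nodes removed: 3

3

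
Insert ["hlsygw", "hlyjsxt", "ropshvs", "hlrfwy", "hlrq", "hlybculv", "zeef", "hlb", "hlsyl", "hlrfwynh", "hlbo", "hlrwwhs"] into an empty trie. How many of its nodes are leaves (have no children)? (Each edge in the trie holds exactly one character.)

A leaf is a node with no children — equivalently, the end of a word that is not a proper prefix of any other stored word.
Those words: "hlbo", "hlrfwynh", "hlrq", "hlrwwhs", "hlsygw", "hlsyl", "hlybculv", "hlyjsxt", "ropshvs", "zeef"
Leaf count: 10

10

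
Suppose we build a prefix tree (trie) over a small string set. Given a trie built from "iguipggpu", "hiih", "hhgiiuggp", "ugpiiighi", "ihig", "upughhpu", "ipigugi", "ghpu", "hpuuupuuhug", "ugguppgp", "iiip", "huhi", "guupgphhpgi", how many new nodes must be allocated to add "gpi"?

2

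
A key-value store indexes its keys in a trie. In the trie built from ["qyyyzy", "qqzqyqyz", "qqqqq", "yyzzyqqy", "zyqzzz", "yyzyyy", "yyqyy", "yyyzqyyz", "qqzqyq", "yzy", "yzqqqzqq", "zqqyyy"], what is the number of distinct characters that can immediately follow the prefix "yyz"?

2

Walk "yyz" from the root, arriving at one node.
Characters that immediately follow "yyz" among the stored strings: {y, z}.
That node has 2 child edges.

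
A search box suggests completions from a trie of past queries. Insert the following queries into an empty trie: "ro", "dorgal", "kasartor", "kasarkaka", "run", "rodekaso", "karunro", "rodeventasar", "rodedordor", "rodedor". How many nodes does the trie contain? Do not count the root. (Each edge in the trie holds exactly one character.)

For each word, the new-node count is its length minus the longest prefix already in the trie:
  "ro" → 2 new (r, o)
  "dorgal" → 6 new (d, o, r, g, a, l)
  "kasartor" → 8 new (k, a, s, a, r, t, o, r)
  "kasarkaka" → prefix "kasar" already present; 4 new (k, a, k, a)
  "run" → prefix "r" already present; 2 new (u, n)
  "rodekaso" → prefix "ro" already present; 6 new (d, e, k, a, s, o)
  "karunro" → prefix "ka" already present; 5 new (r, u, n, r, o)
  "rodeventasar" → prefix "rode" already present; 8 new (v, e, n, t, a, s, a, r)
  "rodedordor" → prefix "rode" already present; 6 new (d, o, r, d, o, r)
  "rodedor" → prefix "rodedor" already present; 0 new (none)
Total nodes = 2 + 6 + 8 + 4 + 2 + 6 + 5 + 8 + 6 + 0 = 47

47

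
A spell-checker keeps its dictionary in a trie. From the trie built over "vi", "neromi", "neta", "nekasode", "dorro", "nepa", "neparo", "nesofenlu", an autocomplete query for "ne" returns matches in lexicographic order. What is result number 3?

neparo

Words with prefix "ne", in lexicographic order: "nekasode", "nepa", "neparo", "neromi", "nesofenlu", "neta"
Position 3: neparo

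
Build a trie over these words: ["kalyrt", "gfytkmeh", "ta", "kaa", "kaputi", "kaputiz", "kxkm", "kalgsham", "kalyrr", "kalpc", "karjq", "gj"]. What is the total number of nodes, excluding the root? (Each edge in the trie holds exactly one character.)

37

Trace insertions, counting only characters that open a new branch:
  "kalyrt" → 6 new (k, a, l, y, r, t)
  "gfytkmeh" → 8 new (g, f, y, t, k, m, e, h)
  "ta" → 2 new (t, a)
  "kaa" → prefix "ka" already present; 1 new (a)
  "kaputi" → prefix "ka" already present; 4 new (p, u, t, i)
  "kaputiz" → prefix "kaputi" already present; 1 new (z)
  "kxkm" → prefix "k" already present; 3 new (x, k, m)
  "kalgsham" → prefix "kal" already present; 5 new (g, s, h, a, m)
  "kalyrr" → prefix "kalyr" already present; 1 new (r)
  "kalpc" → prefix "kal" already present; 2 new (p, c)
  "karjq" → prefix "ka" already present; 3 new (r, j, q)
  "gj" → prefix "g" already present; 1 new (j)
Total nodes = 6 + 8 + 2 + 1 + 4 + 1 + 3 + 5 + 1 + 2 + 3 + 1 = 37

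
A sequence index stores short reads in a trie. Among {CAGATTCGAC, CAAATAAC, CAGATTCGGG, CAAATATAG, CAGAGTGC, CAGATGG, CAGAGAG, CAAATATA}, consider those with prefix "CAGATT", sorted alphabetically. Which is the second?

CAGATTCGGG

Filter for "CAGATT…" and sort: "CAGATTCGAC", "CAGATTCGGG"
Position 2: CAGATTCGGG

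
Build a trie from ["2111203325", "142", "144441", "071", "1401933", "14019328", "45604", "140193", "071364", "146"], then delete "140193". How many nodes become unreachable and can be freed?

0

Walk "140193" from the leaf back toward the root, removing each node that no remaining word uses.
Every node on "140193" is still needed (e.g. by "1401933"), so nothing is freed.
Nodes removed: 0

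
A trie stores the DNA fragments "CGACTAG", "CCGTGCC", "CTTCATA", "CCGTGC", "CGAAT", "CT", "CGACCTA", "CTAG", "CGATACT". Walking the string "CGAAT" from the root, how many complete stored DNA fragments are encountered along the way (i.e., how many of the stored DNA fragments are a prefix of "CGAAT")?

Check each prefix of "CGAAT" against the stored set — each match is an end-marker on the path.
Prefixes of the query that are stored words: "CGAAT"
Count: 1

1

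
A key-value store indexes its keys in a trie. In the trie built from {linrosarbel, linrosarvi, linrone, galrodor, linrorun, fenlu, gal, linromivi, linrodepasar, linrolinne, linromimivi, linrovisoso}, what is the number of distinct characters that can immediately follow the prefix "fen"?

1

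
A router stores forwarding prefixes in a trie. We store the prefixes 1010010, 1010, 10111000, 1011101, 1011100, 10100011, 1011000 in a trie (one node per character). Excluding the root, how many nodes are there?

Count nodes per top-level branch (shared prefixes stored once):
  '1'-branch (1010, 10100011, 1010010, 1011000, 1011100, 10111000, 1011101): 19 nodes
Sum: 19

19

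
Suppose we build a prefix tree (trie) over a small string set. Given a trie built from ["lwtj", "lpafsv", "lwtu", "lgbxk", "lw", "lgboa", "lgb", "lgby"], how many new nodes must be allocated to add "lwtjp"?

1

Walking "lwtjp" from the root, the first 4 characters ("lwtj") follow existing edges; "p" is the first miss.
New nodes needed: |"lwtjp"| − 4 = 5 − 4 = 1.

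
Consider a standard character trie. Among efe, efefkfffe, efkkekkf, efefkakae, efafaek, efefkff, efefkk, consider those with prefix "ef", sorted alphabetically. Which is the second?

efe

Filter for "ef…" and sort: "efafaek", "efe", "efefkakae", "efefkff", "efefkfffe", "efefkk", "efkkekkf"
The 2nd is efe.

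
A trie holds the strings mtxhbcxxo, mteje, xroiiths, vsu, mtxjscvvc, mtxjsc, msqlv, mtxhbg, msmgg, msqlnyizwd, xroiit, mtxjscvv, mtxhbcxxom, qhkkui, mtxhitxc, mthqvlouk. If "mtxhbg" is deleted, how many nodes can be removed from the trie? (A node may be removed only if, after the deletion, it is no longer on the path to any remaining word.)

1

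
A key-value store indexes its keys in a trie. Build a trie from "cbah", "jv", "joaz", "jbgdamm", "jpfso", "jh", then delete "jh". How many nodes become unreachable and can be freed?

Walk "jh" from the leaf back toward the root, removing each node that no remaining word uses.
The suffix "h" (1 node) is used only by "jh"; the node for "j" still has the child "v", so pruning stops there.
Nodes removed: 1

1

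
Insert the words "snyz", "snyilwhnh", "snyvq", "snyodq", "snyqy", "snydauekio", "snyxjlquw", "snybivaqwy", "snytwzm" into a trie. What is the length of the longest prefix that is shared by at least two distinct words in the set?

Equivalently: take the maximum, over all pairs, of their longest common prefix length.
"snybivaqwy" and "snydauekio" agree on "sny" (3 characters) before diverging; nothing deeper is shared.
Longest shared-prefix length: 3

3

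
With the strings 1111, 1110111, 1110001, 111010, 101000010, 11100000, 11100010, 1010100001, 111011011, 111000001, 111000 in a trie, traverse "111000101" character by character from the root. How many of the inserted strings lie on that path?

3

Traverse "111000101" character by character; count nodes along the way that are marked as word ends.
Prefixes of the query that are stored words: "111000", "1110001", "11100010"
Count: 3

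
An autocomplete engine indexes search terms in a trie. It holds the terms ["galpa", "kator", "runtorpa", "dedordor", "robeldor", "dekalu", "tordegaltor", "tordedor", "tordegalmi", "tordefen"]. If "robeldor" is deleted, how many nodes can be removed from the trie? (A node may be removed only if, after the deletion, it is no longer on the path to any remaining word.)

7

Walk "robeldor" from the leaf back toward the root, removing each node that no remaining word uses.
The suffix "obeldor" (7 nodes) is used only by "robeldor"; the node for "r" still has the child "u", so pruning stops there.
Nodes removed: 7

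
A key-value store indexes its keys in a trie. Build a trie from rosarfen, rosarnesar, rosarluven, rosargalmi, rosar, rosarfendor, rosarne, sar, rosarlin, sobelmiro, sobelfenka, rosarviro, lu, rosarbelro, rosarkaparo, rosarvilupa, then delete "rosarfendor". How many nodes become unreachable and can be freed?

3

Walk "rosarfendor" from the leaf back toward the root, removing each node that no remaining word uses.
The suffix "dor" (3 nodes) is used only by "rosarfendor"; "rosarfen" is itself a stored word, so pruning stops there.
Nodes removed: 3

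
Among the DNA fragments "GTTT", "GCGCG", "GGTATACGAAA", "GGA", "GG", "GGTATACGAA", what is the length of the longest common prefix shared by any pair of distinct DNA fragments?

10

The deepest shared node is where two words last agree before diverging.
"GGTATACGAA" and "GGTATACGAAA" agree on "GGTATACGAA" (10 characters) before diverging; nothing deeper is shared.
Longest shared-prefix length: 10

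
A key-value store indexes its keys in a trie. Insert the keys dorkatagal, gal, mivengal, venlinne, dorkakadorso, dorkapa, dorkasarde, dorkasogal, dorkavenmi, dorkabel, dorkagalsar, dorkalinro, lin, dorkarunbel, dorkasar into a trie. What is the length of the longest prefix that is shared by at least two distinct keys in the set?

8

Look for the deepest trie node that still has at least two words in its subtree.
"dorkasar" and "dorkasarde" agree on "dorkasar" (8 characters) before diverging; nothing deeper is shared.
Longest shared-prefix length: 8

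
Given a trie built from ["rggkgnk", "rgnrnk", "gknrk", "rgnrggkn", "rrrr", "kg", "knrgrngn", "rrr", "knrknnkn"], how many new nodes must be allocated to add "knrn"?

1

The longest prefix of "knrn" already in the trie is "knr" (length 3).
So 4 − 3 = 1 new nodes.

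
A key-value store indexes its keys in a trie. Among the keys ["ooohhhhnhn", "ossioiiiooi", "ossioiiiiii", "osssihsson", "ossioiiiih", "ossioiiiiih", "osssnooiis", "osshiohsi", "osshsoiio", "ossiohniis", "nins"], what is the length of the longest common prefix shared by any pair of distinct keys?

Equivalently: take the maximum, over all pairs, of their longest common prefix length.
"ossioiiiiih" and "ossioiiiiii" agree on "ossioiiiii" (10 characters) before diverging; nothing deeper is shared.
Longest shared-prefix length: 10

10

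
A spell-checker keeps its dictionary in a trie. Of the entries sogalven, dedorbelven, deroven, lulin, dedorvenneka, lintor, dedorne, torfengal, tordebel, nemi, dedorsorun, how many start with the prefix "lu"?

1

Filter for entries beginning with "lu":
Matches: "lulin"
Count: 1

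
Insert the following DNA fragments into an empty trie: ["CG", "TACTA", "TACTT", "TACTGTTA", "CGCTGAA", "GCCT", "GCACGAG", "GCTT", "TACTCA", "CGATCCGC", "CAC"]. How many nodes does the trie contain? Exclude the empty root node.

38

Count nodes per top-level branch (shared prefixes stored once):
  'C'-branch (CAC, CG, CGATCCGC, CGCTGAA): 15 nodes
  'G'-branch (GCACGAG, GCCT, GCTT): 11 nodes
  'T'-branch (TACTA, TACTCA, TACTGTTA, TACTT): 12 nodes
Sum: 38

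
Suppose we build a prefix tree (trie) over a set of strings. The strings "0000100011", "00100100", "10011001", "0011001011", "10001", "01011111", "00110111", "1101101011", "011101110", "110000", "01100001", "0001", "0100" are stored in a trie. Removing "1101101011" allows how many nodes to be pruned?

7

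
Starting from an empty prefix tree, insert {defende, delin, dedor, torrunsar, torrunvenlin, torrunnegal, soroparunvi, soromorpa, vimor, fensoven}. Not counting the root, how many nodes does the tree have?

62

For each word, the new-node count is its length minus the longest prefix already in the trie:
  "defende" → 7 new (d, e, f, e, n, d, e)
  "delin" → prefix "de" already present; 3 new (l, i, n)
  "dedor" → prefix "de" already present; 3 new (d, o, r)
  "torrunsar" → 9 new (t, o, r, r, u, n, s, a, r)
  "torrunvenlin" → prefix "torrun" already present; 6 new (v, e, n, l, i, n)
  "torrunnegal" → prefix "torrun" already present; 5 new (n, e, g, a, l)
  "soroparunvi" → 11 new (s, o, r, o, p, a, r, u, n, v, i)
  "soromorpa" → prefix "soro" already present; 5 new (m, o, r, p, a)
  "vimor" → 5 new (v, i, m, o, r)
  "fensoven" → 8 new (f, e, n, s, o, v, e, n)
Total nodes = 7 + 3 + 3 + 9 + 6 + 5 + 11 + 5 + 5 + 8 = 62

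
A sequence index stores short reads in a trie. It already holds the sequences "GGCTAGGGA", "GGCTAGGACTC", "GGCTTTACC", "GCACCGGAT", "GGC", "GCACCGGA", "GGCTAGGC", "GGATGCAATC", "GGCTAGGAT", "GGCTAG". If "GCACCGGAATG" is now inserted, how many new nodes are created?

Walking "GCACCGGAATG" from the root, the first 8 characters ("GCACCGGA") follow existing edges; "A" is the first miss.
So 11 − 8 = 3 new nodes.

3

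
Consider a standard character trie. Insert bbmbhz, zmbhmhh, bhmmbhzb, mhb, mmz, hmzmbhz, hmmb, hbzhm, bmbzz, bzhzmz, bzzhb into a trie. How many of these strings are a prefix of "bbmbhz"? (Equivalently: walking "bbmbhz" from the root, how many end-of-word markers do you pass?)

1

Check each prefix of "bbmbhz" against the stored set — each match is an end-marker on the path.
Prefixes of the query that are stored words: "bbmbhz"
Count: 1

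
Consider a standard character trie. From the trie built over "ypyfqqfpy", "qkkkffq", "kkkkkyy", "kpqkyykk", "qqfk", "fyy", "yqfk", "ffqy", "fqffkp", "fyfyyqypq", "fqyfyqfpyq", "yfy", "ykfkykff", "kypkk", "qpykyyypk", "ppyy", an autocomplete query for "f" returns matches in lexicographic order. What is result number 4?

fyfyyqypq

DFS of the "f" subtree visits, in order: "ffqy", "fqffkp", "fqyfyqfpyq", "fyfyyqypq", "fyy"
Position 4: fyfyyqypq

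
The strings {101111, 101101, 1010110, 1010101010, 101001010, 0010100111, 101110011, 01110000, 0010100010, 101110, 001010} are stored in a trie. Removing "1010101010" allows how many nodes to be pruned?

5

Walk "1010101010" from the leaf back toward the root, removing each node that no remaining word uses.
The suffix "01010" (5 nodes) is used only by "1010101010"; the node for "10101" still has the child "1", so pruning stops there.
Nodes removed: 5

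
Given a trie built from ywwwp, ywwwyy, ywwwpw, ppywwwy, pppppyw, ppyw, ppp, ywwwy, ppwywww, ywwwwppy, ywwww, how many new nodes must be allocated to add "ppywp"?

The longest prefix of "ppywp" already in the trie is "ppyw" (length 4).
New nodes needed: |"ppywp"| − 4 = 5 − 4 = 1.

1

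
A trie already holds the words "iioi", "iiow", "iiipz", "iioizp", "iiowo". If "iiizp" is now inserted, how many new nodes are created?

Walking "iiizp" from the root, the first 3 characters ("iii") follow existing edges; "z" is the first miss.
New nodes needed: |"iiizp"| − 3 = 5 − 3 = 2.

2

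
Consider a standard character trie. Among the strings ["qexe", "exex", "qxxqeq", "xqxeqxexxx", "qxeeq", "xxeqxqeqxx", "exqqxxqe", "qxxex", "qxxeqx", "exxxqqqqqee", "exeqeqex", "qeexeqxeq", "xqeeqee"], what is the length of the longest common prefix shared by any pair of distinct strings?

4

Equivalently: take the maximum, over all pairs, of their longest common prefix length.
e.g. "qxxeqx" and "qxxex" share the prefix "qxxe" of length 4; no pair shares a longer one.
Longest shared-prefix length: 4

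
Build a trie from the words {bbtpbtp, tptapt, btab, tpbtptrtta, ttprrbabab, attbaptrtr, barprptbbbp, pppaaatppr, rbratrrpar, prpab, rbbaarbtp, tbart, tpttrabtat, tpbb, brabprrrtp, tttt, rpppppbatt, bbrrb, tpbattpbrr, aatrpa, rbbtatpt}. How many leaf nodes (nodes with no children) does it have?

21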